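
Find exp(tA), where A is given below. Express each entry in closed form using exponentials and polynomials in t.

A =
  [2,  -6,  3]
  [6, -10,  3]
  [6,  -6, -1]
e^{tA} =
  [2*exp(-t) - exp(-4*t), -2*exp(-t) + 2*exp(-4*t), exp(-t) - exp(-4*t)]
  [2*exp(-t) - 2*exp(-4*t), -2*exp(-t) + 3*exp(-4*t), exp(-t) - exp(-4*t)]
  [2*exp(-t) - 2*exp(-4*t), -2*exp(-t) + 2*exp(-4*t), exp(-t)]

Strategy: write A = P · J · P⁻¹ where J is a Jordan canonical form, so e^{tA} = P · e^{tJ} · P⁻¹, and e^{tJ} can be computed block-by-block.

A has Jordan form
J =
  [-4,  0,  0]
  [ 0, -4,  0]
  [ 0,  0, -1]
(up to reordering of blocks).

Per-block formulas:
  For a 1×1 block at λ = -4: exp(t · [-4]) = [e^(-4t)].
  For a 1×1 block at λ = -1: exp(t · [-1]) = [e^(-1t)].

After assembling e^{tJ} and conjugating by P, we get:

e^{tA} =
  [2*exp(-t) - exp(-4*t), -2*exp(-t) + 2*exp(-4*t), exp(-t) - exp(-4*t)]
  [2*exp(-t) - 2*exp(-4*t), -2*exp(-t) + 3*exp(-4*t), exp(-t) - exp(-4*t)]
  [2*exp(-t) - 2*exp(-4*t), -2*exp(-t) + 2*exp(-4*t), exp(-t)]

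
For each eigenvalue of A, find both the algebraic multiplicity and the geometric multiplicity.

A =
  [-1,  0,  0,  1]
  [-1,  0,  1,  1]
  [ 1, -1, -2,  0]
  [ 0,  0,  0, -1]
λ = -1: alg = 4, geom = 2

Step 1 — factor the characteristic polynomial to read off the algebraic multiplicities:
  χ_A(x) = (x + 1)^4

Step 2 — compute geometric multiplicities via the rank-nullity identity g(λ) = n − rank(A − λI):
  rank(A − (-1)·I) = 2, so dim ker(A − (-1)·I) = n − 2 = 2

Summary:
  λ = -1: algebraic multiplicity = 4, geometric multiplicity = 2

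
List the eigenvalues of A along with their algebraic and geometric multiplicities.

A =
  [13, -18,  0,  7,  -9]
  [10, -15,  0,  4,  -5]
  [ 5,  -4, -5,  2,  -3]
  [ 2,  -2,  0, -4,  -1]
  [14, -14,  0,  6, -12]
λ = -5: alg = 3, geom = 2; λ = -4: alg = 2, geom = 1

Step 1 — factor the characteristic polynomial to read off the algebraic multiplicities:
  χ_A(x) = (x + 4)^2*(x + 5)^3

Step 2 — compute geometric multiplicities via the rank-nullity identity g(λ) = n − rank(A − λI):
  rank(A − (-5)·I) = 3, so dim ker(A − (-5)·I) = n − 3 = 2
  rank(A − (-4)·I) = 4, so dim ker(A − (-4)·I) = n − 4 = 1

Summary:
  λ = -5: algebraic multiplicity = 3, geometric multiplicity = 2
  λ = -4: algebraic multiplicity = 2, geometric multiplicity = 1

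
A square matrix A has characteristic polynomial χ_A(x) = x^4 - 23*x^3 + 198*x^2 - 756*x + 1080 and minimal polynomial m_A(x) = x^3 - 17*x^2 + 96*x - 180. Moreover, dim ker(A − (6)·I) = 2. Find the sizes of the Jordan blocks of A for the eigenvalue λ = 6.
Block sizes for λ = 6: [2, 1]

Step 1 — from the characteristic polynomial, algebraic multiplicity of λ = 6 is 3. From dim ker(A − (6)·I) = 2, there are exactly 2 Jordan blocks for λ = 6.
Step 2 — from the minimal polynomial, the factor (x − 6)^2 tells us the largest block for λ = 6 has size 2.
Step 3 — with total size 3, 2 blocks, and largest block 2, the block sizes (in nonincreasing order) are [2, 1].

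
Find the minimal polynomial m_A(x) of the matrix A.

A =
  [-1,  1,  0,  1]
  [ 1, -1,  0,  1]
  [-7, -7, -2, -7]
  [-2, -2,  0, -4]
x^2 + 4*x + 4

The characteristic polynomial is χ_A(x) = (x + 2)^4, so the eigenvalues are known. The minimal polynomial is
  m_A(x) = Π_λ (x − λ)^{k_λ}
where k_λ is the size of the *largest* Jordan block for λ (equivalently, the smallest k with (A − λI)^k v = 0 for every generalised eigenvector v of λ).

  λ = -2: largest Jordan block has size 2, contributing (x + 2)^2

So m_A(x) = (x + 2)^2 = x^2 + 4*x + 4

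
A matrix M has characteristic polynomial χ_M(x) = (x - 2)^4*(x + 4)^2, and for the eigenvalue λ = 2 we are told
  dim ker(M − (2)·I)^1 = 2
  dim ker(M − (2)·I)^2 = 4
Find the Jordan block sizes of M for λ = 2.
Block sizes for λ = 2: [2, 2]

From the dimensions of kernels of powers, the number of Jordan blocks of size at least j is d_j − d_{j−1} where d_j = dim ker(N^j) (with d_0 = 0). Computing the differences gives [2, 2].
The number of blocks of size exactly k is (#blocks of size ≥ k) − (#blocks of size ≥ k + 1), so the partition is: 2 block(s) of size 2.
In nonincreasing order the block sizes are [2, 2].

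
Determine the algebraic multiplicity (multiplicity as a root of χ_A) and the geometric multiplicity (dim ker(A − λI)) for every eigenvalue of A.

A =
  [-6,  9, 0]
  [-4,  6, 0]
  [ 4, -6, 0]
λ = 0: alg = 3, geom = 2

Step 1 — factor the characteristic polynomial to read off the algebraic multiplicities:
  χ_A(x) = x^3

Step 2 — compute geometric multiplicities via the rank-nullity identity g(λ) = n − rank(A − λI):
  rank(A − (0)·I) = 1, so dim ker(A − (0)·I) = n − 1 = 2

Summary:
  λ = 0: algebraic multiplicity = 3, geometric multiplicity = 2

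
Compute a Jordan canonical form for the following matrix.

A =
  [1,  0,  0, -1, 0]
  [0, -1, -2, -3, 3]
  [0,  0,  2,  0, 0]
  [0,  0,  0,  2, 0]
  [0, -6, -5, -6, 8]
J_1(1) ⊕ J_2(2) ⊕ J_1(2) ⊕ J_1(5)

The characteristic polynomial is
  det(x·I − A) = x^5 - 12*x^4 + 53*x^3 - 110*x^2 + 108*x - 40 = (x - 5)*(x - 2)^3*(x - 1)

Eigenvalues and multiplicities (the geometric multiplicity of λ is n − rank(A − λI), which equals the number of Jordan blocks for λ):
  λ = 1: algebraic multiplicity = 1, geometric multiplicity = 1
  λ = 2: algebraic multiplicity = 3, geometric multiplicity = 2
  λ = 5: algebraic multiplicity = 1, geometric multiplicity = 1

Determining the block sizes for each eigenvalue:
  λ = 1: one block (gm = 1), so the single block has size am = 1 → block sizes [1]
  λ = 2: 2 blocks summing to 3 forces exactly one block of size 2 and the rest size 1 → block sizes [2, 1]
  λ = 5: one block (gm = 1), so the single block has size am = 1 → block sizes [1]

Assembling the blocks gives a Jordan form
J =
  [1, 0, 0, 0, 0]
  [0, 2, 1, 0, 0]
  [0, 0, 2, 0, 0]
  [0, 0, 0, 2, 0]
  [0, 0, 0, 0, 5]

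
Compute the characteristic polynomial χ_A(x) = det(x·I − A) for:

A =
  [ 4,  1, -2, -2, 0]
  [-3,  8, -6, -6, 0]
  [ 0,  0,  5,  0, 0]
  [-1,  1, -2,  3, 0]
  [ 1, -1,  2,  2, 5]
x^5 - 25*x^4 + 250*x^3 - 1250*x^2 + 3125*x - 3125

Expanding det(x·I − A) (e.g. by cofactor expansion or by noting that A is similar to its Jordan form J, which has the same characteristic polynomial as A) gives
  χ_A(x) = x^5 - 25*x^4 + 250*x^3 - 1250*x^2 + 3125*x - 3125
which factors as (x - 5)^5. The eigenvalues (with algebraic multiplicities) are λ = 5 with multiplicity 5.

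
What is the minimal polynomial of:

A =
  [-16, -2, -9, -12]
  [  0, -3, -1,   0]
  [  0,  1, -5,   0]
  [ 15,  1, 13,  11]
x^4 + 13*x^3 + 60*x^2 + 112*x + 64

The characteristic polynomial is χ_A(x) = (x + 1)*(x + 4)^3, so the eigenvalues are known. The minimal polynomial is
  m_A(x) = Π_λ (x − λ)^{k_λ}
where k_λ is the size of the *largest* Jordan block for λ (equivalently, the smallest k with (A − λI)^k v = 0 for every generalised eigenvector v of λ).

  λ = -4: largest Jordan block has size 3, contributing (x + 4)^3
  λ = -1: largest Jordan block has size 1, contributing (x + 1)

So m_A(x) = (x + 1)*(x + 4)^3 = x^4 + 13*x^3 + 60*x^2 + 112*x + 64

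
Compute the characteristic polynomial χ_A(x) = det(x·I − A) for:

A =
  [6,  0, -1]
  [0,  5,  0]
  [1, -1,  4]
x^3 - 15*x^2 + 75*x - 125

Expanding det(x·I − A) (e.g. by cofactor expansion or by noting that A is similar to its Jordan form J, which has the same characteristic polynomial as A) gives
  χ_A(x) = x^3 - 15*x^2 + 75*x - 125
which factors as (x - 5)^3. The eigenvalues (with algebraic multiplicities) are λ = 5 with multiplicity 3.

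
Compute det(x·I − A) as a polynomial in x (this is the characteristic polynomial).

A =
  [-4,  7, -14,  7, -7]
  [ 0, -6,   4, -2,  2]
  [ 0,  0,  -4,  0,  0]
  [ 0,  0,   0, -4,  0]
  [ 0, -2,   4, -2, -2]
x^5 + 20*x^4 + 160*x^3 + 640*x^2 + 1280*x + 1024

Expanding det(x·I − A) (e.g. by cofactor expansion or by noting that A is similar to its Jordan form J, which has the same characteristic polynomial as A) gives
  χ_A(x) = x^5 + 20*x^4 + 160*x^3 + 640*x^2 + 1280*x + 1024
which factors as (x + 4)^5. The eigenvalues (with algebraic multiplicities) are λ = -4 with multiplicity 5.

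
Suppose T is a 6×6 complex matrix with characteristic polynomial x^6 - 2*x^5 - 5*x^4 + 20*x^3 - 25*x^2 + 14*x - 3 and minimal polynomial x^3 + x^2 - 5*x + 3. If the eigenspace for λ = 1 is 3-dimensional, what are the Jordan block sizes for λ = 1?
Block sizes for λ = 1: [2, 2, 1]

Step 1 — from the characteristic polynomial, algebraic multiplicity of λ = 1 is 5. From dim ker(T − (1)·I) = 3, there are exactly 3 Jordan blocks for λ = 1.
Step 2 — from the minimal polynomial, the factor (x − 1)^2 tells us the largest block for λ = 1 has size 2.
Step 3 — with total size 5, 3 blocks, and largest block 2, the block sizes (in nonincreasing order) are [2, 2, 1].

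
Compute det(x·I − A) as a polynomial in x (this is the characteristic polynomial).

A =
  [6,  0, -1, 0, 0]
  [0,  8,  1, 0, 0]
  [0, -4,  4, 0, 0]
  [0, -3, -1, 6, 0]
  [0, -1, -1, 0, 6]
x^5 - 30*x^4 + 360*x^3 - 2160*x^2 + 6480*x - 7776

Expanding det(x·I − A) (e.g. by cofactor expansion or by noting that A is similar to its Jordan form J, which has the same characteristic polynomial as A) gives
  χ_A(x) = x^5 - 30*x^4 + 360*x^3 - 2160*x^2 + 6480*x - 7776
which factors as (x - 6)^5. The eigenvalues (with algebraic multiplicities) are λ = 6 with multiplicity 5.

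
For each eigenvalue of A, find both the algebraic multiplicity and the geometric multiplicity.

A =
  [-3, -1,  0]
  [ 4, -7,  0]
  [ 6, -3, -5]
λ = -5: alg = 3, geom = 2

Step 1 — factor the characteristic polynomial to read off the algebraic multiplicities:
  χ_A(x) = (x + 5)^3

Step 2 — compute geometric multiplicities via the rank-nullity identity g(λ) = n − rank(A − λI):
  rank(A − (-5)·I) = 1, so dim ker(A − (-5)·I) = n − 1 = 2

Summary:
  λ = -5: algebraic multiplicity = 3, geometric multiplicity = 2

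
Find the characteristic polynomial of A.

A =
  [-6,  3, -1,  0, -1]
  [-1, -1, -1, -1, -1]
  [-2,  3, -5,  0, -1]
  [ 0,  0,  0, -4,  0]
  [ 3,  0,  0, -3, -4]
x^5 + 20*x^4 + 160*x^3 + 640*x^2 + 1280*x + 1024

Expanding det(x·I − A) (e.g. by cofactor expansion or by noting that A is similar to its Jordan form J, which has the same characteristic polynomial as A) gives
  χ_A(x) = x^5 + 20*x^4 + 160*x^3 + 640*x^2 + 1280*x + 1024
which factors as (x + 4)^5. The eigenvalues (with algebraic multiplicities) are λ = -4 with multiplicity 5.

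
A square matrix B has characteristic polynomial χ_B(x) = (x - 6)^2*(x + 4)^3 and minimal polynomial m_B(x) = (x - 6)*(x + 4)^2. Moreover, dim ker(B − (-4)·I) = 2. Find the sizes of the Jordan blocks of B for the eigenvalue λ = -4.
Block sizes for λ = -4: [2, 1]

Step 1 — from the characteristic polynomial, algebraic multiplicity of λ = -4 is 3. From dim ker(B − (-4)·I) = 2, there are exactly 2 Jordan blocks for λ = -4.
Step 2 — from the minimal polynomial, the factor (x + 4)^2 tells us the largest block for λ = -4 has size 2.
Step 3 — with total size 3, 2 blocks, and largest block 2, the block sizes (in nonincreasing order) are [2, 1].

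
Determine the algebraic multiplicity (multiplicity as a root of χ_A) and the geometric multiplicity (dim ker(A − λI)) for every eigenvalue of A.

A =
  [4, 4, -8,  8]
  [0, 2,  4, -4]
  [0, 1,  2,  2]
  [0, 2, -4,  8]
λ = 4: alg = 4, geom = 3

Step 1 — factor the characteristic polynomial to read off the algebraic multiplicities:
  χ_A(x) = (x - 4)^4

Step 2 — compute geometric multiplicities via the rank-nullity identity g(λ) = n − rank(A − λI):
  rank(A − (4)·I) = 1, so dim ker(A − (4)·I) = n − 1 = 3

Summary:
  λ = 4: algebraic multiplicity = 4, geometric multiplicity = 3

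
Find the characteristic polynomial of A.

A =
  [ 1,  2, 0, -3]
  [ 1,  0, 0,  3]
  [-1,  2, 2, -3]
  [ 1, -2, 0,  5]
x^4 - 8*x^3 + 24*x^2 - 32*x + 16

Expanding det(x·I − A) (e.g. by cofactor expansion or by noting that A is similar to its Jordan form J, which has the same characteristic polynomial as A) gives
  χ_A(x) = x^4 - 8*x^3 + 24*x^2 - 32*x + 16
which factors as (x - 2)^4. The eigenvalues (with algebraic multiplicities) are λ = 2 with multiplicity 4.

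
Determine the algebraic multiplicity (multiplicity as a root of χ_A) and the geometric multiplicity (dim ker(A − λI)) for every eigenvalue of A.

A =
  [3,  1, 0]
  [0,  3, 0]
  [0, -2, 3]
λ = 3: alg = 3, geom = 2

Step 1 — factor the characteristic polynomial to read off the algebraic multiplicities:
  χ_A(x) = (x - 3)^3

Step 2 — compute geometric multiplicities via the rank-nullity identity g(λ) = n − rank(A − λI):
  rank(A − (3)·I) = 1, so dim ker(A − (3)·I) = n − 1 = 2

Summary:
  λ = 3: algebraic multiplicity = 3, geometric multiplicity = 2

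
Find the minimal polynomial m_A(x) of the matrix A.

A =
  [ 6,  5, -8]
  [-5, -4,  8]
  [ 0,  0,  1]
x^2 - 2*x + 1

The characteristic polynomial is χ_A(x) = (x - 1)^3, so the eigenvalues are known. The minimal polynomial is
  m_A(x) = Π_λ (x − λ)^{k_λ}
where k_λ is the size of the *largest* Jordan block for λ (equivalently, the smallest k with (A − λI)^k v = 0 for every generalised eigenvector v of λ).

  λ = 1: largest Jordan block has size 2, contributing (x − 1)^2

So m_A(x) = (x - 1)^2 = x^2 - 2*x + 1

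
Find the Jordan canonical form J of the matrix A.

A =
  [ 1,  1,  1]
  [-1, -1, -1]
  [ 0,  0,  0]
J_2(0) ⊕ J_1(0)

The characteristic polynomial is
  det(x·I − A) = x^3

Eigenvalues and multiplicities (the geometric multiplicity of λ is n − rank(A − λI), which equals the number of Jordan blocks for λ):
  λ = 0: algebraic multiplicity = 3, geometric multiplicity = 2

Determining the block sizes for each eigenvalue:
  λ = 0: 2 blocks summing to 3 forces exactly one block of size 2 and the rest size 1 → block sizes [2, 1]

Assembling the blocks gives a Jordan form
J =
  [0, 1, 0]
  [0, 0, 0]
  [0, 0, 0]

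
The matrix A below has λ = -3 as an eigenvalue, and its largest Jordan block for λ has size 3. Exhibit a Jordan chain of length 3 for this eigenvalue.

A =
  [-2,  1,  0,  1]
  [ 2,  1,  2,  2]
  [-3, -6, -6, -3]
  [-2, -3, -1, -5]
A Jordan chain for λ = -3 of length 3:
v_1 = (1, 0, 0, -1)ᵀ
v_2 = (1, 2, -3, -2)ᵀ
v_3 = (1, 0, 0, 0)ᵀ

Let N = A − (-3)·I. We want v_3 with N^3 v_3 = 0 but N^2 v_3 ≠ 0; then v_{j-1} := N · v_j for j = 3, …, 2.

Pick v_3 = (1, 0, 0, 0)ᵀ.
Then v_2 = N · v_3 = (1, 2, -3, -2)ᵀ.
Then v_1 = N · v_2 = (1, 0, 0, -1)ᵀ.

Sanity check: (A − (-3)·I) v_1 = (0, 0, 0, 0)ᵀ = 0. ✓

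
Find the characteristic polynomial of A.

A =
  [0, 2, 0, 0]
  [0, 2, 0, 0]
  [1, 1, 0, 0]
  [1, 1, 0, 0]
x^4 - 2*x^3

Expanding det(x·I − A) (e.g. by cofactor expansion or by noting that A is similar to its Jordan form J, which has the same characteristic polynomial as A) gives
  χ_A(x) = x^4 - 2*x^3
which factors as x^3*(x - 2). The eigenvalues (with algebraic multiplicities) are λ = 0 with multiplicity 3, λ = 2 with multiplicity 1.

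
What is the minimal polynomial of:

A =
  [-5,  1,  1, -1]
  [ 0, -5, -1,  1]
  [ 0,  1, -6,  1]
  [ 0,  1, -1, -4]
x^3 + 15*x^2 + 75*x + 125

The characteristic polynomial is χ_A(x) = (x + 5)^4, so the eigenvalues are known. The minimal polynomial is
  m_A(x) = Π_λ (x − λ)^{k_λ}
where k_λ is the size of the *largest* Jordan block for λ (equivalently, the smallest k with (A − λI)^k v = 0 for every generalised eigenvector v of λ).

  λ = -5: largest Jordan block has size 3, contributing (x + 5)^3

So m_A(x) = (x + 5)^3 = x^3 + 15*x^2 + 75*x + 125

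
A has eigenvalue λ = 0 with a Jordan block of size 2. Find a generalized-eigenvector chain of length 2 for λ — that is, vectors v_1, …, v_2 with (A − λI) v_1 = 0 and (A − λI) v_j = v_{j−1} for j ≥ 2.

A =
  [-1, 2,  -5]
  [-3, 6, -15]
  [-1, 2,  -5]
A Jordan chain for λ = 0 of length 2:
v_1 = (-1, -3, -1)ᵀ
v_2 = (1, 0, 0)ᵀ

Let N = A − (0)·I. We want v_2 with N^2 v_2 = 0 but N^1 v_2 ≠ 0; then v_{j-1} := N · v_j for j = 2, …, 2.

Pick v_2 = (1, 0, 0)ᵀ.
Then v_1 = N · v_2 = (-1, -3, -1)ᵀ.

Sanity check: (A − (0)·I) v_1 = (0, 0, 0)ᵀ = 0. ✓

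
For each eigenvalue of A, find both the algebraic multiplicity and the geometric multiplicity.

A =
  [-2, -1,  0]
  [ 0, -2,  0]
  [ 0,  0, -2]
λ = -2: alg = 3, geom = 2

Step 1 — factor the characteristic polynomial to read off the algebraic multiplicities:
  χ_A(x) = (x + 2)^3

Step 2 — compute geometric multiplicities via the rank-nullity identity g(λ) = n − rank(A − λI):
  rank(A − (-2)·I) = 1, so dim ker(A − (-2)·I) = n − 1 = 2

Summary:
  λ = -2: algebraic multiplicity = 3, geometric multiplicity = 2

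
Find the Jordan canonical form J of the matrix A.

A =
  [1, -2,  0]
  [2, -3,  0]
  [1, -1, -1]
J_2(-1) ⊕ J_1(-1)

The characteristic polynomial is
  det(x·I − A) = x^3 + 3*x^2 + 3*x + 1 = (x + 1)^3

Eigenvalues and multiplicities (the geometric multiplicity of λ is n − rank(A − λI), which equals the number of Jordan blocks for λ):
  λ = -1: algebraic multiplicity = 3, geometric multiplicity = 2

Determining the block sizes for each eigenvalue:
  λ = -1: 2 blocks summing to 3 forces exactly one block of size 2 and the rest size 1 → block sizes [2, 1]

Assembling the blocks gives a Jordan form
J =
  [-1,  1,  0]
  [ 0, -1,  0]
  [ 0,  0, -1]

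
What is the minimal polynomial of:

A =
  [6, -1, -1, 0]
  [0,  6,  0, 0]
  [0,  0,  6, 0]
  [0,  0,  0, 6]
x^2 - 12*x + 36

The characteristic polynomial is χ_A(x) = (x - 6)^4, so the eigenvalues are known. The minimal polynomial is
  m_A(x) = Π_λ (x − λ)^{k_λ}
where k_λ is the size of the *largest* Jordan block for λ (equivalently, the smallest k with (A − λI)^k v = 0 for every generalised eigenvector v of λ).

  λ = 6: largest Jordan block has size 2, contributing (x − 6)^2

So m_A(x) = (x - 6)^2 = x^2 - 12*x + 36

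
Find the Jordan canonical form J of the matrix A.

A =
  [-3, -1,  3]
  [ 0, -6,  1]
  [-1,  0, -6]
J_3(-5)

The characteristic polynomial is
  det(x·I − A) = x^3 + 15*x^2 + 75*x + 125 = (x + 5)^3

Eigenvalues and multiplicities (the geometric multiplicity of λ is n − rank(A − λI), which equals the number of Jordan blocks for λ):
  λ = -5: algebraic multiplicity = 3, geometric multiplicity = 1

Determining the block sizes for each eigenvalue:
  λ = -5: one block (gm = 1), so the single block has size am = 3 → block sizes [3]

Assembling the blocks gives a Jordan form
J =
  [-5,  1,  0]
  [ 0, -5,  1]
  [ 0,  0, -5]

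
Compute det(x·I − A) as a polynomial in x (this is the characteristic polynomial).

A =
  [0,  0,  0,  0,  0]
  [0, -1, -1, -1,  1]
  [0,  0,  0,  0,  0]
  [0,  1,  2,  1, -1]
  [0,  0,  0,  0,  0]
x^5

Expanding det(x·I − A) (e.g. by cofactor expansion or by noting that A is similar to its Jordan form J, which has the same characteristic polynomial as A) gives
  χ_A(x) = x^5
which factors as x^5. The eigenvalues (with algebraic multiplicities) are λ = 0 with multiplicity 5.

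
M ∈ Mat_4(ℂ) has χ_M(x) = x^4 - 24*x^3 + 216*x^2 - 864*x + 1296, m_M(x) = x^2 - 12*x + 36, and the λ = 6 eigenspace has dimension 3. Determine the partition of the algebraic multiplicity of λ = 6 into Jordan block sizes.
Block sizes for λ = 6: [2, 1, 1]

Step 1 — from the characteristic polynomial, algebraic multiplicity of λ = 6 is 4. From dim ker(M − (6)·I) = 3, there are exactly 3 Jordan blocks for λ = 6.
Step 2 — from the minimal polynomial, the factor (x − 6)^2 tells us the largest block for λ = 6 has size 2.
Step 3 — with total size 4, 3 blocks, and largest block 2, the block sizes (in nonincreasing order) are [2, 1, 1].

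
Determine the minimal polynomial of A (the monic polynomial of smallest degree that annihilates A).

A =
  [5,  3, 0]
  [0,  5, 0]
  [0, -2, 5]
x^2 - 10*x + 25

The characteristic polynomial is χ_A(x) = (x - 5)^3, so the eigenvalues are known. The minimal polynomial is
  m_A(x) = Π_λ (x − λ)^{k_λ}
where k_λ is the size of the *largest* Jordan block for λ (equivalently, the smallest k with (A − λI)^k v = 0 for every generalised eigenvector v of λ).

  λ = 5: largest Jordan block has size 2, contributing (x − 5)^2

So m_A(x) = (x - 5)^2 = x^2 - 10*x + 25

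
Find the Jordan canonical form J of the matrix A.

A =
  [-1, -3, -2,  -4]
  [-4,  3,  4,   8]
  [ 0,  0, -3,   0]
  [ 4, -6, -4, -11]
J_2(-3) ⊕ J_1(-3) ⊕ J_1(-3)

The characteristic polynomial is
  det(x·I − A) = x^4 + 12*x^3 + 54*x^2 + 108*x + 81 = (x + 3)^4

Eigenvalues and multiplicities (the geometric multiplicity of λ is n − rank(A − λI), which equals the number of Jordan blocks for λ):
  λ = -3: algebraic multiplicity = 4, geometric multiplicity = 3

Determining the block sizes for each eigenvalue:
  λ = -3: 3 blocks summing to 4 forces exactly one block of size 2 and the rest size 1 → block sizes [2, 1, 1]

Assembling the blocks gives a Jordan form
J =
  [-3,  1,  0,  0]
  [ 0, -3,  0,  0]
  [ 0,  0, -3,  0]
  [ 0,  0,  0, -3]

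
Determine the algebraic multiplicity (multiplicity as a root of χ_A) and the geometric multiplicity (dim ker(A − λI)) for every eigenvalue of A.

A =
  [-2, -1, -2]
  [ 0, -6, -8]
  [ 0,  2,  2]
λ = -2: alg = 3, geom = 2

Step 1 — factor the characteristic polynomial to read off the algebraic multiplicities:
  χ_A(x) = (x + 2)^3

Step 2 — compute geometric multiplicities via the rank-nullity identity g(λ) = n − rank(A − λI):
  rank(A − (-2)·I) = 1, so dim ker(A − (-2)·I) = n − 1 = 2

Summary:
  λ = -2: algebraic multiplicity = 3, geometric multiplicity = 2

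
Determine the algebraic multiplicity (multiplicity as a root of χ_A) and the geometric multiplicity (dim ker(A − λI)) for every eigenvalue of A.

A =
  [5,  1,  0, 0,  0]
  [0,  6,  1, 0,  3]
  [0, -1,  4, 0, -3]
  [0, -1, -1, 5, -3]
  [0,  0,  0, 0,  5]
λ = 5: alg = 5, geom = 3

Step 1 — factor the characteristic polynomial to read off the algebraic multiplicities:
  χ_A(x) = (x - 5)^5

Step 2 — compute geometric multiplicities via the rank-nullity identity g(λ) = n − rank(A − λI):
  rank(A − (5)·I) = 2, so dim ker(A − (5)·I) = n − 2 = 3

Summary:
  λ = 5: algebraic multiplicity = 5, geometric multiplicity = 3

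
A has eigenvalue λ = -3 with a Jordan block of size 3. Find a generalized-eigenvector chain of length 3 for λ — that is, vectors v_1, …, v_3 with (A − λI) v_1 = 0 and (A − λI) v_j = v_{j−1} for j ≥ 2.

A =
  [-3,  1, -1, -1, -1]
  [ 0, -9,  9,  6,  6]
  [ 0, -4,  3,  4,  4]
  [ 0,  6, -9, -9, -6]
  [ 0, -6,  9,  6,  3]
A Jordan chain for λ = -3 of length 3:
v_1 = (-2, 0, 0, 0, 0)ᵀ
v_2 = (1, -6, -4, 6, -6)ᵀ
v_3 = (0, 1, 0, 0, 0)ᵀ

Let N = A − (-3)·I. We want v_3 with N^3 v_3 = 0 but N^2 v_3 ≠ 0; then v_{j-1} := N · v_j for j = 3, …, 2.

Pick v_3 = (0, 1, 0, 0, 0)ᵀ.
Then v_2 = N · v_3 = (1, -6, -4, 6, -6)ᵀ.
Then v_1 = N · v_2 = (-2, 0, 0, 0, 0)ᵀ.

Sanity check: (A − (-3)·I) v_1 = (0, 0, 0, 0, 0)ᵀ = 0. ✓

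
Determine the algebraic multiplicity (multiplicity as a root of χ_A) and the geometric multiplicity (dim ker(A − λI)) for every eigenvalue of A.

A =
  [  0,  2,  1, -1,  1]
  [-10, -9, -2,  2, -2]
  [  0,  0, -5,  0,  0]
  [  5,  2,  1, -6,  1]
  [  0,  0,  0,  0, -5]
λ = -5: alg = 5, geom = 4

Step 1 — factor the characteristic polynomial to read off the algebraic multiplicities:
  χ_A(x) = (x + 5)^5

Step 2 — compute geometric multiplicities via the rank-nullity identity g(λ) = n − rank(A − λI):
  rank(A − (-5)·I) = 1, so dim ker(A − (-5)·I) = n − 1 = 4

Summary:
  λ = -5: algebraic multiplicity = 5, geometric multiplicity = 4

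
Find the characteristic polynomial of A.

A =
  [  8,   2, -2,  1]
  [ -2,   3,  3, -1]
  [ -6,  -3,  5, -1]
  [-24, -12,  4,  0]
x^4 - 16*x^3 + 96*x^2 - 256*x + 256

Expanding det(x·I − A) (e.g. by cofactor expansion or by noting that A is similar to its Jordan form J, which has the same characteristic polynomial as A) gives
  χ_A(x) = x^4 - 16*x^3 + 96*x^2 - 256*x + 256
which factors as (x - 4)^4. The eigenvalues (with algebraic multiplicities) are λ = 4 with multiplicity 4.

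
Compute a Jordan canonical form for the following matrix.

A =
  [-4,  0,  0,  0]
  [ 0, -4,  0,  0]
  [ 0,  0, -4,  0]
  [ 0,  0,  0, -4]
J_1(-4) ⊕ J_1(-4) ⊕ J_1(-4) ⊕ J_1(-4)

The characteristic polynomial is
  det(x·I − A) = x^4 + 16*x^3 + 96*x^2 + 256*x + 256 = (x + 4)^4

Eigenvalues and multiplicities (the geometric multiplicity of λ is n − rank(A − λI), which equals the number of Jordan blocks for λ):
  λ = -4: algebraic multiplicity = 4, geometric multiplicity = 4

Determining the block sizes for each eigenvalue:
  λ = -4: gm = am = 4, so every block has size 1 → block sizes [1, 1, 1, 1]

Assembling the blocks gives a Jordan form
J =
  [-4,  0,  0,  0]
  [ 0, -4,  0,  0]
  [ 0,  0, -4,  0]
  [ 0,  0,  0, -4]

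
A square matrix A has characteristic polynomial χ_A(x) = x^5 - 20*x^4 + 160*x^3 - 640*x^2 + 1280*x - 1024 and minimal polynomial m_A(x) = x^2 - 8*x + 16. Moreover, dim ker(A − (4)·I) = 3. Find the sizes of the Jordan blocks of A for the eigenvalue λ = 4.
Block sizes for λ = 4: [2, 2, 1]

Step 1 — from the characteristic polynomial, algebraic multiplicity of λ = 4 is 5. From dim ker(A − (4)·I) = 3, there are exactly 3 Jordan blocks for λ = 4.
Step 2 — from the minimal polynomial, the factor (x − 4)^2 tells us the largest block for λ = 4 has size 2.
Step 3 — with total size 5, 3 blocks, and largest block 2, the block sizes (in nonincreasing order) are [2, 2, 1].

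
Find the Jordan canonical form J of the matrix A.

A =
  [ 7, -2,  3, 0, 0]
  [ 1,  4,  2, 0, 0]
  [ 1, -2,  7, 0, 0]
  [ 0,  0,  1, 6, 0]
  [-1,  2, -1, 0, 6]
J_3(6) ⊕ J_1(6) ⊕ J_1(6)

The characteristic polynomial is
  det(x·I − A) = x^5 - 30*x^4 + 360*x^3 - 2160*x^2 + 6480*x - 7776 = (x - 6)^5

Eigenvalues and multiplicities (the geometric multiplicity of λ is n − rank(A − λI), which equals the number of Jordan blocks for λ):
  λ = 6: algebraic multiplicity = 5, geometric multiplicity = 3

Determining the block sizes for each eigenvalue:
  λ = 6: with am = 5 and gm = 3, the partition is not yet determined (e.g. several partitions of 5 into 3 parts exist). Let N = A − (6)·I. Computing rank(N^1) = 2, rank(N^2) = 1, rank(N^3) = 0; the number of blocks of size ≥ j is rank(N^{j−1}) − rank(N^j), giving [3, 1, 1]. So we have 1 block(s) of size 3, 2 block(s) of size 1 → block sizes [3, 1, 1]

Assembling the blocks gives a Jordan form
J =
  [6, 1, 0, 0, 0]
  [0, 6, 1, 0, 0]
  [0, 0, 6, 0, 0]
  [0, 0, 0, 6, 0]
  [0, 0, 0, 0, 6]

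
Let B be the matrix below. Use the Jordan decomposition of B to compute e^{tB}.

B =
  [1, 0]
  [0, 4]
e^{tB} =
  [exp(t), 0]
  [0, exp(4*t)]

Strategy: write B = P · J · P⁻¹ where J is a Jordan canonical form, so e^{tB} = P · e^{tJ} · P⁻¹, and e^{tJ} can be computed block-by-block.

B has Jordan form
J =
  [1, 0]
  [0, 4]
(up to reordering of blocks).

Per-block formulas:
  For a 1×1 block at λ = 1: exp(t · [1]) = [e^(1t)].
  For a 1×1 block at λ = 4: exp(t · [4]) = [e^(4t)].

After assembling e^{tJ} and conjugating by P, we get:

e^{tB} =
  [exp(t), 0]
  [0, exp(4*t)]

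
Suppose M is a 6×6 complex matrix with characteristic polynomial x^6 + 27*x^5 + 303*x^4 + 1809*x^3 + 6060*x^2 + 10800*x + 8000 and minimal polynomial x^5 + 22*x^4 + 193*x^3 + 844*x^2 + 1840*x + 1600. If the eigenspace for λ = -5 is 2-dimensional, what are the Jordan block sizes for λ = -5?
Block sizes for λ = -5: [2, 1]

Step 1 — from the characteristic polynomial, algebraic multiplicity of λ = -5 is 3. From dim ker(M − (-5)·I) = 2, there are exactly 2 Jordan blocks for λ = -5.
Step 2 — from the minimal polynomial, the factor (x + 5)^2 tells us the largest block for λ = -5 has size 2.
Step 3 — with total size 3, 2 blocks, and largest block 2, the block sizes (in nonincreasing order) are [2, 1].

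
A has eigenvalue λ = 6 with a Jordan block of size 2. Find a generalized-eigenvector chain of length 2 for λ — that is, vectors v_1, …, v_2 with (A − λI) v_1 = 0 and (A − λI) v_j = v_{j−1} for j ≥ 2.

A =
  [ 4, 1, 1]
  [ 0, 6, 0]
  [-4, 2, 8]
A Jordan chain for λ = 6 of length 2:
v_1 = (-2, 0, -4)ᵀ
v_2 = (1, 0, 0)ᵀ

Let N = A − (6)·I. We want v_2 with N^2 v_2 = 0 but N^1 v_2 ≠ 0; then v_{j-1} := N · v_j for j = 2, …, 2.

Pick v_2 = (1, 0, 0)ᵀ.
Then v_1 = N · v_2 = (-2, 0, -4)ᵀ.

Sanity check: (A − (6)·I) v_1 = (0, 0, 0)ᵀ = 0. ✓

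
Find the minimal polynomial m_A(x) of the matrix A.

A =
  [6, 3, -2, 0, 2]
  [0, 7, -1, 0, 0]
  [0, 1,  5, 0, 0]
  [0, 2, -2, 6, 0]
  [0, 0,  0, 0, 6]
x^3 - 18*x^2 + 108*x - 216

The characteristic polynomial is χ_A(x) = (x - 6)^5, so the eigenvalues are known. The minimal polynomial is
  m_A(x) = Π_λ (x − λ)^{k_λ}
where k_λ is the size of the *largest* Jordan block for λ (equivalently, the smallest k with (A − λI)^k v = 0 for every generalised eigenvector v of λ).

  λ = 6: largest Jordan block has size 3, contributing (x − 6)^3

So m_A(x) = (x - 6)^3 = x^3 - 18*x^2 + 108*x - 216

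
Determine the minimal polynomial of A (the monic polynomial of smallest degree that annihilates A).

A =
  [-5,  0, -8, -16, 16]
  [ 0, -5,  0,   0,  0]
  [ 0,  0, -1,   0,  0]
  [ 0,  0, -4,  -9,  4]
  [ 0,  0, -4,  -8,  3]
x^2 + 6*x + 5

The characteristic polynomial is χ_A(x) = (x + 1)^2*(x + 5)^3, so the eigenvalues are known. The minimal polynomial is
  m_A(x) = Π_λ (x − λ)^{k_λ}
where k_λ is the size of the *largest* Jordan block for λ (equivalently, the smallest k with (A − λI)^k v = 0 for every generalised eigenvector v of λ).

  λ = -5: largest Jordan block has size 1, contributing (x + 5)
  λ = -1: largest Jordan block has size 1, contributing (x + 1)

So m_A(x) = (x + 1)*(x + 5) = x^2 + 6*x + 5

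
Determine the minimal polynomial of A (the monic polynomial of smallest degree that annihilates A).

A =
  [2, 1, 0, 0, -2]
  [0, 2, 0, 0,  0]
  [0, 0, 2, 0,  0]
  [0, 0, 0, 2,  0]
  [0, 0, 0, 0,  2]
x^2 - 4*x + 4

The characteristic polynomial is χ_A(x) = (x - 2)^5, so the eigenvalues are known. The minimal polynomial is
  m_A(x) = Π_λ (x − λ)^{k_λ}
where k_λ is the size of the *largest* Jordan block for λ (equivalently, the smallest k with (A − λI)^k v = 0 for every generalised eigenvector v of λ).

  λ = 2: largest Jordan block has size 2, contributing (x − 2)^2

So m_A(x) = (x - 2)^2 = x^2 - 4*x + 4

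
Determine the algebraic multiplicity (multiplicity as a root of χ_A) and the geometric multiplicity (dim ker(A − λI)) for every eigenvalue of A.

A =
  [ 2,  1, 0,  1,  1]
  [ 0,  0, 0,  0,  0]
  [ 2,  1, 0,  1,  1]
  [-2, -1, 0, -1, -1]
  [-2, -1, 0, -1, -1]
λ = 0: alg = 5, geom = 4

Step 1 — factor the characteristic polynomial to read off the algebraic multiplicities:
  χ_A(x) = x^5

Step 2 — compute geometric multiplicities via the rank-nullity identity g(λ) = n − rank(A − λI):
  rank(A − (0)·I) = 1, so dim ker(A − (0)·I) = n − 1 = 4

Summary:
  λ = 0: algebraic multiplicity = 5, geometric multiplicity = 4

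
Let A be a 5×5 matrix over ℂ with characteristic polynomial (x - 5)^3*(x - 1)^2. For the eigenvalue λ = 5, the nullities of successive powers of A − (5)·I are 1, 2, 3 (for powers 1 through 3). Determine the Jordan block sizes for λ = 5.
Block sizes for λ = 5: [3]

From the dimensions of kernels of powers, the number of Jordan blocks of size at least j is d_j − d_{j−1} where d_j = dim ker(N^j) (with d_0 = 0). Computing the differences gives [1, 1, 1].
The number of blocks of size exactly k is (#blocks of size ≥ k) − (#blocks of size ≥ k + 1), so the partition is: 1 block(s) of size 3.
In nonincreasing order the block sizes are [3].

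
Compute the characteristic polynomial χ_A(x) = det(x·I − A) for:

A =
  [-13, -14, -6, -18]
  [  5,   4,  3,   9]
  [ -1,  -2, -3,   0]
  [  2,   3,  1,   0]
x^4 + 12*x^3 + 54*x^2 + 108*x + 81

Expanding det(x·I − A) (e.g. by cofactor expansion or by noting that A is similar to its Jordan form J, which has the same characteristic polynomial as A) gives
  χ_A(x) = x^4 + 12*x^3 + 54*x^2 + 108*x + 81
which factors as (x + 3)^4. The eigenvalues (with algebraic multiplicities) are λ = -3 with multiplicity 4.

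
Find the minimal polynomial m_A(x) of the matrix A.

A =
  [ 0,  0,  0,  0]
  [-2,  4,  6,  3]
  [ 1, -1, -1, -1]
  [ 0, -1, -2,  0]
x^3 - 2*x^2 + x

The characteristic polynomial is χ_A(x) = x*(x - 1)^3, so the eigenvalues are known. The minimal polynomial is
  m_A(x) = Π_λ (x − λ)^{k_λ}
where k_λ is the size of the *largest* Jordan block for λ (equivalently, the smallest k with (A − λI)^k v = 0 for every generalised eigenvector v of λ).

  λ = 0: largest Jordan block has size 1, contributing (x − 0)
  λ = 1: largest Jordan block has size 2, contributing (x − 1)^2

So m_A(x) = x*(x - 1)^2 = x^3 - 2*x^2 + x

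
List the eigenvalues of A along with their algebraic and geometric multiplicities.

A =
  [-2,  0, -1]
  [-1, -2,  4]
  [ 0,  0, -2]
λ = -2: alg = 3, geom = 1

Step 1 — factor the characteristic polynomial to read off the algebraic multiplicities:
  χ_A(x) = (x + 2)^3

Step 2 — compute geometric multiplicities via the rank-nullity identity g(λ) = n − rank(A − λI):
  rank(A − (-2)·I) = 2, so dim ker(A − (-2)·I) = n − 2 = 1

Summary:
  λ = -2: algebraic multiplicity = 3, geometric multiplicity = 1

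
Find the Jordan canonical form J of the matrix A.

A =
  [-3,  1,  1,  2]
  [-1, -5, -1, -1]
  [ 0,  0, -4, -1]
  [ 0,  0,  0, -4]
J_2(-4) ⊕ J_2(-4)

The characteristic polynomial is
  det(x·I − A) = x^4 + 16*x^3 + 96*x^2 + 256*x + 256 = (x + 4)^4

Eigenvalues and multiplicities (the geometric multiplicity of λ is n − rank(A − λI), which equals the number of Jordan blocks for λ):
  λ = -4: algebraic multiplicity = 4, geometric multiplicity = 2

Determining the block sizes for each eigenvalue:
  λ = -4: with am = 4 and gm = 2, the partition is not yet determined (e.g. several partitions of 4 into 2 parts exist). Let N = A − (-4)·I. Computing rank(N^1) = 2, rank(N^2) = 0; the number of blocks of size ≥ j is rank(N^{j−1}) − rank(N^j), giving [2, 2]. So we have 2 block(s) of size 2 → block sizes [2, 2]

Assembling the blocks gives a Jordan form
J =
  [-4,  1,  0,  0]
  [ 0, -4,  0,  0]
  [ 0,  0, -4,  1]
  [ 0,  0,  0, -4]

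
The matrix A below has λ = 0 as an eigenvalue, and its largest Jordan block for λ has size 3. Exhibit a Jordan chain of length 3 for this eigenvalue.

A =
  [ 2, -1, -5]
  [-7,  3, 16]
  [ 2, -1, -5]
A Jordan chain for λ = 0 of length 3:
v_1 = (1, -3, 1)ᵀ
v_2 = (2, -7, 2)ᵀ
v_3 = (1, 0, 0)ᵀ

Let N = A − (0)·I. We want v_3 with N^3 v_3 = 0 but N^2 v_3 ≠ 0; then v_{j-1} := N · v_j for j = 3, …, 2.

Pick v_3 = (1, 0, 0)ᵀ.
Then v_2 = N · v_3 = (2, -7, 2)ᵀ.
Then v_1 = N · v_2 = (1, -3, 1)ᵀ.

Sanity check: (A − (0)·I) v_1 = (0, 0, 0)ᵀ = 0. ✓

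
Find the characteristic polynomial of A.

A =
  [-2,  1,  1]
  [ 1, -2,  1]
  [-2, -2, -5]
x^3 + 9*x^2 + 27*x + 27

Expanding det(x·I − A) (e.g. by cofactor expansion or by noting that A is similar to its Jordan form J, which has the same characteristic polynomial as A) gives
  χ_A(x) = x^3 + 9*x^2 + 27*x + 27
which factors as (x + 3)^3. The eigenvalues (with algebraic multiplicities) are λ = -3 with multiplicity 3.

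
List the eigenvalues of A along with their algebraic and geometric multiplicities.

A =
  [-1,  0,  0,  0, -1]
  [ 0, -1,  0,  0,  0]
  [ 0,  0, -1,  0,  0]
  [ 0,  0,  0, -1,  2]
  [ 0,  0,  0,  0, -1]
λ = -1: alg = 5, geom = 4

Step 1 — factor the characteristic polynomial to read off the algebraic multiplicities:
  χ_A(x) = (x + 1)^5

Step 2 — compute geometric multiplicities via the rank-nullity identity g(λ) = n − rank(A − λI):
  rank(A − (-1)·I) = 1, so dim ker(A − (-1)·I) = n − 1 = 4

Summary:
  λ = -1: algebraic multiplicity = 5, geometric multiplicity = 4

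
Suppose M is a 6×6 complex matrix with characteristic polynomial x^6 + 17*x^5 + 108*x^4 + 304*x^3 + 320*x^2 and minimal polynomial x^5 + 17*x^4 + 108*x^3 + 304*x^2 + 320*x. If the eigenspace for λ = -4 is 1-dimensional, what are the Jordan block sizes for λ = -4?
Block sizes for λ = -4: [3]

Step 1 — from the characteristic polynomial, algebraic multiplicity of λ = -4 is 3. From dim ker(M − (-4)·I) = 1, there are exactly 1 Jordan blocks for λ = -4.
Step 2 — from the minimal polynomial, the factor (x + 4)^3 tells us the largest block for λ = -4 has size 3.
Step 3 — with total size 3, 1 blocks, and largest block 3, the block sizes (in nonincreasing order) are [3].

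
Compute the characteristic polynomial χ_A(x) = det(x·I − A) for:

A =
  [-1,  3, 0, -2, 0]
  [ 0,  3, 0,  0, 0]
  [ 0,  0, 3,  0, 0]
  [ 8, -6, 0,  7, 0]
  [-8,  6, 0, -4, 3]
x^5 - 15*x^4 + 90*x^3 - 270*x^2 + 405*x - 243

Expanding det(x·I − A) (e.g. by cofactor expansion or by noting that A is similar to its Jordan form J, which has the same characteristic polynomial as A) gives
  χ_A(x) = x^5 - 15*x^4 + 90*x^3 - 270*x^2 + 405*x - 243
which factors as (x - 3)^5. The eigenvalues (with algebraic multiplicities) are λ = 3 with multiplicity 5.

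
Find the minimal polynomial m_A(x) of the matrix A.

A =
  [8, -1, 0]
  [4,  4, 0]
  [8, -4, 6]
x^2 - 12*x + 36

The characteristic polynomial is χ_A(x) = (x - 6)^3, so the eigenvalues are known. The minimal polynomial is
  m_A(x) = Π_λ (x − λ)^{k_λ}
where k_λ is the size of the *largest* Jordan block for λ (equivalently, the smallest k with (A − λI)^k v = 0 for every generalised eigenvector v of λ).

  λ = 6: largest Jordan block has size 2, contributing (x − 6)^2

So m_A(x) = (x - 6)^2 = x^2 - 12*x + 36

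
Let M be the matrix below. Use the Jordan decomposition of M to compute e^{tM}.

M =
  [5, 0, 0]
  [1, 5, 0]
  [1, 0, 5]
e^{tM} =
  [exp(5*t), 0, 0]
  [t*exp(5*t), exp(5*t), 0]
  [t*exp(5*t), 0, exp(5*t)]

Strategy: write M = P · J · P⁻¹ where J is a Jordan canonical form, so e^{tM} = P · e^{tJ} · P⁻¹, and e^{tJ} can be computed block-by-block.

M has Jordan form
J =
  [5, 1, 0]
  [0, 5, 0]
  [0, 0, 5]
(up to reordering of blocks).

Per-block formulas:
  For a 2×2 Jordan block J_2(5): exp(t · J_2(5)) = e^(5t)·(I + t·N), where N is the 2×2 nilpotent shift.
  For a 1×1 block at λ = 5: exp(t · [5]) = [e^(5t)].

After assembling e^{tJ} and conjugating by P, we get:

e^{tM} =
  [exp(5*t), 0, 0]
  [t*exp(5*t), exp(5*t), 0]
  [t*exp(5*t), 0, exp(5*t)]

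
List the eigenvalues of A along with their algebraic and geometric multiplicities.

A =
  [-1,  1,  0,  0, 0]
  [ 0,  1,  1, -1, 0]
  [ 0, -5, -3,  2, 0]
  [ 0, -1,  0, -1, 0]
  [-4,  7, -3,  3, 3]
λ = -1: alg = 4, geom = 2; λ = 3: alg = 1, geom = 1

Step 1 — factor the characteristic polynomial to read off the algebraic multiplicities:
  χ_A(x) = (x - 3)*(x + 1)^4

Step 2 — compute geometric multiplicities via the rank-nullity identity g(λ) = n − rank(A − λI):
  rank(A − (-1)·I) = 3, so dim ker(A − (-1)·I) = n − 3 = 2
  rank(A − (3)·I) = 4, so dim ker(A − (3)·I) = n − 4 = 1

Summary:
  λ = -1: algebraic multiplicity = 4, geometric multiplicity = 2
  λ = 3: algebraic multiplicity = 1, geometric multiplicity = 1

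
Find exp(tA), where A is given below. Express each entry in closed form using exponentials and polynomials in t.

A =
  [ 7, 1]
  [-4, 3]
e^{tA} =
  [2*t*exp(5*t) + exp(5*t), t*exp(5*t)]
  [-4*t*exp(5*t), -2*t*exp(5*t) + exp(5*t)]

Strategy: write A = P · J · P⁻¹ where J is a Jordan canonical form, so e^{tA} = P · e^{tJ} · P⁻¹, and e^{tJ} can be computed block-by-block.

A has Jordan form
J =
  [5, 1]
  [0, 5]
(up to reordering of blocks).

Per-block formulas:
  For a 2×2 Jordan block J_2(5): exp(t · J_2(5)) = e^(5t)·(I + t·N), where N is the 2×2 nilpotent shift.

After assembling e^{tJ} and conjugating by P, we get:

e^{tA} =
  [2*t*exp(5*t) + exp(5*t), t*exp(5*t)]
  [-4*t*exp(5*t), -2*t*exp(5*t) + exp(5*t)]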